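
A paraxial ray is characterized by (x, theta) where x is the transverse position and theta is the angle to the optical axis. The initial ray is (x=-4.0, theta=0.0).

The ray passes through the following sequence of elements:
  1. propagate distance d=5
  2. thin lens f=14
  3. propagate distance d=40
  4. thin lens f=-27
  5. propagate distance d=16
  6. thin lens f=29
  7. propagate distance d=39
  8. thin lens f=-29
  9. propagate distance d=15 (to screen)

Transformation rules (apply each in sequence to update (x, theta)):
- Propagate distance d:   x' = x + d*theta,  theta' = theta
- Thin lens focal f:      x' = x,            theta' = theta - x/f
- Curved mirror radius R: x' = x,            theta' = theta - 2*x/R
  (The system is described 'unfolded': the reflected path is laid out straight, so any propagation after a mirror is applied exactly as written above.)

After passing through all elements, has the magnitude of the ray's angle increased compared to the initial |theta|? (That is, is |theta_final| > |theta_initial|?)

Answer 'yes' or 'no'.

Answer: yes

Derivation:
Initial: x=-4.0000 theta=0.0000
After 1 (propagate distance d=5): x=-4.0000 theta=0.0000
After 2 (thin lens f=14): x=-4.0000 theta=2/7 (≈0.2857)
After 3 (propagate distance d=40): x=52/7 (≈7.4286) theta=2/7 (≈0.2857)
After 4 (thin lens f=-27): x=52/7 (≈7.4286) theta=106/189 (≈0.5608)
After 5 (propagate distance d=16): x=3100/189 (≈16.4021) theta=106/189 (≈0.5608)
After 6 (thin lens f=29): x=3100/189 (≈16.4021) theta=-26/5481 (≈-0.0047)
After 7 (propagate distance d=39): x=12698/783 (≈16.2171) theta=-26/5481 (≈-0.0047)
After 8 (thin lens f=-29): x=12698/783 (≈16.2171) theta=88132/158949 (≈0.5545)
After 9 (propagate distance d=15 (to screen)): x=3899674/158949 (≈24.5341) theta=88132/158949 (≈0.5545)
|theta_initial|=0.0000 |theta_final|=88132/158949 (≈0.5545) -> increased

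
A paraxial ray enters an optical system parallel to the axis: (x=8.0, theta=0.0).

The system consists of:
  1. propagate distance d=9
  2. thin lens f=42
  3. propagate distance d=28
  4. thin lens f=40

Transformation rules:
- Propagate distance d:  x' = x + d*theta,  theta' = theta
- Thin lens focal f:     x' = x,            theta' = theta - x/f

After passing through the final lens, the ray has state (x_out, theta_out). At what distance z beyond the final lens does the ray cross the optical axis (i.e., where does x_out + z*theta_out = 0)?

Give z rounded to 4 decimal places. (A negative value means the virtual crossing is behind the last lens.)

Answer: 10.3704

Derivation:
Initial: x=8.0000 theta=0.0000
After 1 (propagate distance d=9): x=8.0000 theta=0.0000
After 2 (thin lens f=42): x=8.0000 theta=-4/21 (≈-0.1905)
After 3 (propagate distance d=28): x=8/3 (≈2.6667) theta=-4/21 (≈-0.1905)
After 4 (thin lens f=40): x=8/3 (≈2.6667) theta=-9/35 (≈-0.2571)
z_focus = -x_out/theta_out = -(8/3)/(-9/35) = 280/27 ≈ 10.3704
Rounded to 4 decimal places: z = 10.3704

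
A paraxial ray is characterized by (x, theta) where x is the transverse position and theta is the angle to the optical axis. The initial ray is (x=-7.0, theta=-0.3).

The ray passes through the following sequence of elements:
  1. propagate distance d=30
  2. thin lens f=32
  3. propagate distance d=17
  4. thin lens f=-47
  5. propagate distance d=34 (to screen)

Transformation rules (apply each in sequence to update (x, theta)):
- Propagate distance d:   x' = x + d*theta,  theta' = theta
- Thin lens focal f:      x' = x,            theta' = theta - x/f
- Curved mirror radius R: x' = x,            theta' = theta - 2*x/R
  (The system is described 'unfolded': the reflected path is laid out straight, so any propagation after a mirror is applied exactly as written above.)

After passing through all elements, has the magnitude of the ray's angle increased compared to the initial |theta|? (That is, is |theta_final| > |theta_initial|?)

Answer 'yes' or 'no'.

Initial: x=-7.0000 theta=-0.3000
After 1 (propagate distance d=30): x=-16.0000 theta=-0.3000
After 2 (thin lens f=32): x=-16.0000 theta=0.2000
After 3 (propagate distance d=17): x=-12.6000 theta=0.2000
After 4 (thin lens f=-47): x=-12.6000 theta=-16/235 (≈-0.0681)
After 5 (propagate distance d=34 (to screen)): x=-701/47 (≈-14.9149) theta=-16/235 (≈-0.0681)
|theta_initial|=0.3000 |theta_final|=16/235 (≈0.0681) -> not increased

Answer: no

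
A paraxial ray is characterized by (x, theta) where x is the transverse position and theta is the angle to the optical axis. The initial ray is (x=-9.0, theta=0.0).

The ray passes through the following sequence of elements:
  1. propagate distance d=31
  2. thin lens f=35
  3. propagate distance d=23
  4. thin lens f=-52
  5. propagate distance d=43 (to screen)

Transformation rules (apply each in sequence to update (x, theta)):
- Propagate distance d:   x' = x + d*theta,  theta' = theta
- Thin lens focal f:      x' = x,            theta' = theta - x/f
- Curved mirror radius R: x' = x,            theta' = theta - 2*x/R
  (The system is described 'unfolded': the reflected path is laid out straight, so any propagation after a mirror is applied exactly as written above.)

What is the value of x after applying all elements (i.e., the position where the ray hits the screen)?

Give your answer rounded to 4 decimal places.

Answer: 5.4198

Derivation:
Initial: x=-9.0000 theta=0.0000
After 1 (propagate distance d=31): x=-9.0000 theta=0.0000
After 2 (thin lens f=35): x=-9.0000 theta=9/35 (≈0.2571)
After 3 (propagate distance d=23): x=-108/35 (≈-3.0857) theta=9/35 (≈0.2571)
After 4 (thin lens f=-52): x=-108/35 (≈-3.0857) theta=18/91 (≈0.1978)
After 5 (propagate distance d=43 (to screen)): x=2466/455 (≈5.4198) theta=18/91 (≈0.1978)
Rounded to 4 decimal places: x = 5.4198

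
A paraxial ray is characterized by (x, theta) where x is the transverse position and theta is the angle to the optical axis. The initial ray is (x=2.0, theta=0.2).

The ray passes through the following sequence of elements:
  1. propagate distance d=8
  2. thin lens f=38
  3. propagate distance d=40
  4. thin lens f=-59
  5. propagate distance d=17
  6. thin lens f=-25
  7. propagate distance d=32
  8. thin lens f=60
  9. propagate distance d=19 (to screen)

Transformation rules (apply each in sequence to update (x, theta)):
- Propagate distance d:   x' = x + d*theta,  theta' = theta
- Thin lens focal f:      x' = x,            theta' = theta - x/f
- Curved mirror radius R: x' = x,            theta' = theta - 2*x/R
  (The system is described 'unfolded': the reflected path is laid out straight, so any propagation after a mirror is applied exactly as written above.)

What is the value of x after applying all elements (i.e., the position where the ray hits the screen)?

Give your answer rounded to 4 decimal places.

Answer: 37.1812

Derivation:
Initial: x=2.0000 theta=0.2000
After 1 (propagate distance d=8): x=3.6000 theta=0.2000
After 2 (thin lens f=38): x=3.6000 theta=2/19 (≈0.1053)
After 3 (propagate distance d=40): x=742/95 (≈7.8105) theta=2/19 (≈0.1053)
After 4 (thin lens f=-59): x=742/95 (≈7.8105) theta=1332/5605 (≈0.2376)
After 5 (propagate distance d=17): x=66422/5605 (≈11.8505) theta=1332/5605 (≈0.2376)
After 6 (thin lens f=-25): x=66422/5605 (≈11.8505) theta=99722/140125 (≈0.7117)
After 7 (propagate distance d=32): x=4851654/140125 (≈34.6238) theta=99722/140125 (≈0.7117)
After 8 (thin lens f=60): x=4851654/140125 (≈34.6238) theta=188611/1401250 (≈0.1346)
After 9 (propagate distance d=19 (to screen)): x=52100149/1401250 (≈37.1812) theta=188611/1401250 (≈0.1346)
Rounded to 4 decimal places: x = 37.1812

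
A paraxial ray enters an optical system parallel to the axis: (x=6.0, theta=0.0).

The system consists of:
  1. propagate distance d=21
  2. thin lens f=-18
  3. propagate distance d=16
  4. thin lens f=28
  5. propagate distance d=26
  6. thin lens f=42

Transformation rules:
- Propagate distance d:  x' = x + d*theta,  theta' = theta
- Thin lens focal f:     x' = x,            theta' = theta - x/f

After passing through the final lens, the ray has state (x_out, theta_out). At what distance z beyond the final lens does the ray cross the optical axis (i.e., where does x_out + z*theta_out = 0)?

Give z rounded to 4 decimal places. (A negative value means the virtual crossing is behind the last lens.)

Answer: 31.9008

Derivation:
Initial: x=6.0000 theta=0.0000
After 1 (propagate distance d=21): x=6.0000 theta=0.0000
After 2 (thin lens f=-18): x=6.0000 theta=1/3 (≈0.3333)
After 3 (propagate distance d=16): x=34/3 (≈11.3333) theta=1/3 (≈0.3333)
After 4 (thin lens f=28): x=34/3 (≈11.3333) theta=-1/14 (≈-0.0714)
After 5 (propagate distance d=26): x=199/21 (≈9.4762) theta=-1/14 (≈-0.0714)
After 6 (thin lens f=42): x=199/21 (≈9.4762) theta=-131/441 (≈-0.2971)
z_focus = -x_out/theta_out = -(199/21)/(-131/441) = 4179/131 ≈ 31.9008
Rounded to 4 decimal places: z = 31.9008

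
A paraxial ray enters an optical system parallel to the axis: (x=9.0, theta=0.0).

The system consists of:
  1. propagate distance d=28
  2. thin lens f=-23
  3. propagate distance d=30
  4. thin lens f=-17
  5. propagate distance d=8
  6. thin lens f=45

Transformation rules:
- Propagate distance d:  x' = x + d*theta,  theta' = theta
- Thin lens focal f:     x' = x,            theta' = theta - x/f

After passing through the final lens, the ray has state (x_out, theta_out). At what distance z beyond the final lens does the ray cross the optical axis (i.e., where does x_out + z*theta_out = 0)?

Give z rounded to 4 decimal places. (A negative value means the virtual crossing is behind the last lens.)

Answer: -38.9254

Derivation:
Initial: x=9.0000 theta=0.0000
After 1 (propagate distance d=28): x=9.0000 theta=0.0000
After 2 (thin lens f=-23): x=9.0000 theta=9/23 (≈0.3913)
After 3 (propagate distance d=30): x=477/23 (≈20.7391) theta=9/23 (≈0.3913)
After 4 (thin lens f=-17): x=477/23 (≈20.7391) theta=630/391 (≈1.6113)
After 5 (propagate distance d=8): x=13149/391 (≈33.6292) theta=630/391 (≈1.6113)
After 6 (thin lens f=45): x=13149/391 (≈33.6292) theta=1689/1955 (≈0.8639)
z_focus = -x_out/theta_out = -(13149/391)/(1689/1955) = -21915/563 ≈ -38.9254
Rounded to 4 decimal places: z = -38.9254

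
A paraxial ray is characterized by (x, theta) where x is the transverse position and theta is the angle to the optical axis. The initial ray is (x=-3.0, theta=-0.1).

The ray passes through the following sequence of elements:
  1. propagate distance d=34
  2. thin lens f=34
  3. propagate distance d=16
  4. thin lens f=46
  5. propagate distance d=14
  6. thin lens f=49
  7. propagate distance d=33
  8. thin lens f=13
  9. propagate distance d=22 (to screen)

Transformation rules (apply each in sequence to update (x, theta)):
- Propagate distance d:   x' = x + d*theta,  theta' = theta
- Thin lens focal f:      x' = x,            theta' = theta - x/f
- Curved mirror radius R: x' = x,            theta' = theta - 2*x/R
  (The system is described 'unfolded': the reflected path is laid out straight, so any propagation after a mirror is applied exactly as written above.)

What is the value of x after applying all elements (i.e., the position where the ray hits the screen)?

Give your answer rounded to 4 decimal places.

Answer: 1.3421

Derivation:
Initial: x=-3.0000 theta=-0.1000
After 1 (propagate distance d=34): x=-6.4000 theta=-0.1000
After 2 (thin lens f=34): x=-6.4000 theta=3/34 (≈0.0882)
After 3 (propagate distance d=16): x=-424/85 (≈-4.9882) theta=3/34 (≈0.0882)
After 4 (thin lens f=46): x=-424/85 (≈-4.9882) theta=769/3910 (≈0.1967)
After 5 (propagate distance d=14): x=-257/115 (≈-2.2348) theta=769/3910 (≈0.1967)
After 6 (thin lens f=49): x=-257/115 (≈-2.2348) theta=46419/191590 (≈0.2423)
After 7 (propagate distance d=33): x=220733/38318 (≈5.7606) theta=46419/191590 (≈0.2423)
After 8 (thin lens f=13): x=220733/38318 (≈5.7606) theta=-250109/1245335 (≈-0.2008)
After 9 (propagate distance d=22 (to screen)): x=3342849/2490670 (≈1.3421) theta=-250109/1245335 (≈-0.2008)
Rounded to 4 decimal places: x = 1.3421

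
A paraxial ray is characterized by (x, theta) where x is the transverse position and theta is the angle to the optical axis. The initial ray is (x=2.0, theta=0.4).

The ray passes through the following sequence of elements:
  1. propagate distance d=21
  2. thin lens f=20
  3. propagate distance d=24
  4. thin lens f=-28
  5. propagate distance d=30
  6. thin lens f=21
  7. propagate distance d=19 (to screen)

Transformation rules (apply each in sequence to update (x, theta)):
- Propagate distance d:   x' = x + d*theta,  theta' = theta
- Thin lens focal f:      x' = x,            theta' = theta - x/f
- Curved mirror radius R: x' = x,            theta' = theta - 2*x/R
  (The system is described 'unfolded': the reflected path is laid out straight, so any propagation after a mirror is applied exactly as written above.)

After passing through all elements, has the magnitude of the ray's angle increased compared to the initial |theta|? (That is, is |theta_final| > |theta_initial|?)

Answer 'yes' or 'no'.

Answer: yes

Derivation:
Initial: x=2.0000 theta=0.4000
After 1 (propagate distance d=21): x=10.4000 theta=0.4000
After 2 (thin lens f=20): x=10.4000 theta=-0.1200
After 3 (propagate distance d=24): x=7.5200 theta=-0.1200
After 4 (thin lens f=-28): x=7.5200 theta=26/175 (≈0.1486)
After 5 (propagate distance d=30): x=2096/175 (≈11.9771) theta=26/175 (≈0.1486)
After 6 (thin lens f=21): x=2096/175 (≈11.9771) theta=-62/147 (≈-0.4218)
After 7 (propagate distance d=19 (to screen)): x=14566/3675 (≈3.9635) theta=-62/147 (≈-0.4218)
|theta_initial|=0.4000 |theta_final|=62/147 (≈0.4218) -> increased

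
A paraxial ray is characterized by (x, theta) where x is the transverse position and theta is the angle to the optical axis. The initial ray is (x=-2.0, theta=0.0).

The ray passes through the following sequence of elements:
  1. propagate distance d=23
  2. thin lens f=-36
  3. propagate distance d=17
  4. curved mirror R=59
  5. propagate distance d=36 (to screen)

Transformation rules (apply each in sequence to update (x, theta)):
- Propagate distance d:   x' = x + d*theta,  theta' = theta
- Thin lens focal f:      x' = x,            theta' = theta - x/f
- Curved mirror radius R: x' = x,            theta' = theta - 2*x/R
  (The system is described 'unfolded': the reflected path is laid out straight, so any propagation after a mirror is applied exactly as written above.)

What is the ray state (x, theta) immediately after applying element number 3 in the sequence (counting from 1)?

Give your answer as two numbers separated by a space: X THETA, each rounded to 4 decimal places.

Answer: -2.9444 -0.0556

Derivation:
Initial: x=-2.0000 theta=0.0000
After 1 (propagate distance d=23): x=-2.0000 theta=0.0000
After 2 (thin lens f=-36): x=-2.0000 theta=-1/18 (≈-0.0556)
After 3 (propagate distance d=17): x=-53/18 (≈-2.9444) theta=-1/18 (≈-0.0556)
Rounded to 4 decimal places: x = -2.9444, theta = -0.0556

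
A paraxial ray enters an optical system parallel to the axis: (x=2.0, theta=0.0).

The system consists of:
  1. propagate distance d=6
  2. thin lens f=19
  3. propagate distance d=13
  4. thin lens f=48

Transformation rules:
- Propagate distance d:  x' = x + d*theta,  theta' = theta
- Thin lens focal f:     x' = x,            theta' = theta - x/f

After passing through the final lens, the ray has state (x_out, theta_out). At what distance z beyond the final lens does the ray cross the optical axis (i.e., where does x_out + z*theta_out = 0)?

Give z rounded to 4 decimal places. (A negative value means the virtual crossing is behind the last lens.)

Answer: 5.3333

Derivation:
Initial: x=2.0000 theta=0.0000
After 1 (propagate distance d=6): x=2.0000 theta=0.0000
After 2 (thin lens f=19): x=2.0000 theta=-2/19 (≈-0.1053)
After 3 (propagate distance d=13): x=12/19 (≈0.6316) theta=-2/19 (≈-0.1053)
After 4 (thin lens f=48): x=12/19 (≈0.6316) theta=-9/76 (≈-0.1184)
z_focus = -x_out/theta_out = -(12/19)/(-9/76) = 16/3 ≈ 5.3333
Rounded to 4 decimal places: z = 5.3333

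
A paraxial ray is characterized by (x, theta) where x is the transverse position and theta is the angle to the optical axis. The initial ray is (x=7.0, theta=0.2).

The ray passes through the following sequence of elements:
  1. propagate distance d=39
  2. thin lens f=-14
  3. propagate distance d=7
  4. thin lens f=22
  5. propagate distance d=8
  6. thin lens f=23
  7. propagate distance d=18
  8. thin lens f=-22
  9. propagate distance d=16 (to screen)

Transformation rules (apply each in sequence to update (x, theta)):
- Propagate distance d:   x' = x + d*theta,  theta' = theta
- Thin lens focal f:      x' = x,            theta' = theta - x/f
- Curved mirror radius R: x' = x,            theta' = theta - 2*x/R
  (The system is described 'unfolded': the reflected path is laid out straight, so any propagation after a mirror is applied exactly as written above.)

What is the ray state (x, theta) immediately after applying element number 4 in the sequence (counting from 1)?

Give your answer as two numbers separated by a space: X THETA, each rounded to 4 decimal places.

Initial: x=7.0000 theta=0.2000
After 1 (propagate distance d=39): x=14.8000 theta=0.2000
After 2 (thin lens f=-14): x=14.8000 theta=44/35 (≈1.2571)
After 3 (propagate distance d=7): x=23.6000 theta=44/35 (≈1.2571)
After 4 (thin lens f=22): x=23.6000 theta=71/385 (≈0.1844)
Rounded to 4 decimal places: x = 23.6000, theta = 0.1844

Answer: 23.6000 0.1844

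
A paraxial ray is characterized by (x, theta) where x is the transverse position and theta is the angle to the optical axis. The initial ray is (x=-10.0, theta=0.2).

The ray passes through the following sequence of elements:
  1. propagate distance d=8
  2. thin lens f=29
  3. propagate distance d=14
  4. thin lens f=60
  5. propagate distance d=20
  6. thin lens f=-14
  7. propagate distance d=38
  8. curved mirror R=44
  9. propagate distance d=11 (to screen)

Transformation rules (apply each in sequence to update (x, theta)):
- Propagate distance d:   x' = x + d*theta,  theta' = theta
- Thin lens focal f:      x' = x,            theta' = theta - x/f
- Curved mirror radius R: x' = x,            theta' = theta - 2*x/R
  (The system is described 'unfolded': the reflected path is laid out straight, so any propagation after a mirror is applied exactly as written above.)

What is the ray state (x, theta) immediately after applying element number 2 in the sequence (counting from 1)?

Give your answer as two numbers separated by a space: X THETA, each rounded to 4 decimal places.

Answer: -8.4000 0.4897

Derivation:
Initial: x=-10.0000 theta=0.2000
After 1 (propagate distance d=8): x=-8.4000 theta=0.2000
After 2 (thin lens f=29): x=-8.4000 theta=71/145 (≈0.4897)
Rounded to 4 decimal places: x = -8.4000, theta = 0.4897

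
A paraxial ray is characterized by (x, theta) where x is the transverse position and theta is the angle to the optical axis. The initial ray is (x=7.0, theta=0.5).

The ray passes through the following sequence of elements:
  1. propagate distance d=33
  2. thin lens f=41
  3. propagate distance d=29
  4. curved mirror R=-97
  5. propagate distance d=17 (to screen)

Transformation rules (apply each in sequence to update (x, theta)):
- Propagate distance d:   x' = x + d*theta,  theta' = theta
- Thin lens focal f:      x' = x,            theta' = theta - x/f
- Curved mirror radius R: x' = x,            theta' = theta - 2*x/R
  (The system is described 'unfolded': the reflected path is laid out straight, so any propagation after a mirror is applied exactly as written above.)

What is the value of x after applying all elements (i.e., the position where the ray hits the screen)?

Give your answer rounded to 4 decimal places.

Initial: x=7.0000 theta=0.5000
After 1 (propagate distance d=33): x=23.5000 theta=0.5000
After 2 (thin lens f=41): x=23.5000 theta=-3/41 (≈-0.0732)
After 3 (propagate distance d=29): x=1753/82 (≈21.3780) theta=-3/41 (≈-0.0732)
After 4 (curved mirror R=-97): x=1753/82 (≈21.3780) theta=1462/3977 (≈0.3676)
After 5 (propagate distance d=17 (to screen)): x=219749/7954 (≈27.6275) theta=1462/3977 (≈0.3676)
Rounded to 4 decimal places: x = 27.6275

Answer: 27.6275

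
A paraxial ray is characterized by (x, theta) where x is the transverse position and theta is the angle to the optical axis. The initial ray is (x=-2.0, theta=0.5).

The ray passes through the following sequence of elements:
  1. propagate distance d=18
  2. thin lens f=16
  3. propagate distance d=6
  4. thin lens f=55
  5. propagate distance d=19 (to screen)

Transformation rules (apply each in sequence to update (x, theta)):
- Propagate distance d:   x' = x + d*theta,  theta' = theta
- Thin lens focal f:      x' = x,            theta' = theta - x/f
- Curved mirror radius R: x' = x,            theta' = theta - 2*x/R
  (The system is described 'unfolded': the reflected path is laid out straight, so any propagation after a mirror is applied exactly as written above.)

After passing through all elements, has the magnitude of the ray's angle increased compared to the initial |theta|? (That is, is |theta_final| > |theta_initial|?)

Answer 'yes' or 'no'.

Initial: x=-2.0000 theta=0.5000
After 1 (propagate distance d=18): x=7.0000 theta=0.5000
After 2 (thin lens f=16): x=7.0000 theta=0.0625
After 3 (propagate distance d=6): x=7.3750 theta=0.0625
After 4 (thin lens f=55): x=7.3750 theta=-63/880 (≈-0.0716)
After 5 (propagate distance d=19 (to screen)): x=5293/880 (≈6.0148) theta=-63/880 (≈-0.0716)
|theta_initial|=0.5000 |theta_final|=63/880 (≈0.0716) -> not increased

Answer: no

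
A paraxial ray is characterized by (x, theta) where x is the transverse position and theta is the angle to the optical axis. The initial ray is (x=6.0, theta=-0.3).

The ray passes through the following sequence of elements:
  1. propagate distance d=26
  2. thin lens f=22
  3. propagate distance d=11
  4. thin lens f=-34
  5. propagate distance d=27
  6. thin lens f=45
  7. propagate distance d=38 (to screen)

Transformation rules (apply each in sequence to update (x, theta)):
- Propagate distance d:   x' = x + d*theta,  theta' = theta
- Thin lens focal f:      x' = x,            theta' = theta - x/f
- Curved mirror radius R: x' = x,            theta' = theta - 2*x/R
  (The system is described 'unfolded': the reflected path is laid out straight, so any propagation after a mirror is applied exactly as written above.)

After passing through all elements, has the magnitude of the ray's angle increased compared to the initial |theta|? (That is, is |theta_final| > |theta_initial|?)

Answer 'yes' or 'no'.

Initial: x=6.0000 theta=-0.3000
After 1 (propagate distance d=26): x=-1.8000 theta=-0.3000
After 2 (thin lens f=22): x=-1.8000 theta=-12/55 (≈-0.2182)
After 3 (propagate distance d=11): x=-4.2000 theta=-12/55 (≈-0.2182)
After 4 (thin lens f=-34): x=-4.2000 theta=-639/1870 (≈-0.3417)
After 5 (propagate distance d=27): x=-25107/1870 (≈-13.4262) theta=-639/1870 (≈-0.3417)
After 6 (thin lens f=45): x=-25107/1870 (≈-13.4262) theta=-608/14025 (≈-0.0434)
After 7 (propagate distance d=38 (to screen)): x=-422813/28050 (≈-15.0735) theta=-608/14025 (≈-0.0434)
|theta_initial|=0.3000 |theta_final|=608/14025 (≈0.0434) -> not increased

Answer: no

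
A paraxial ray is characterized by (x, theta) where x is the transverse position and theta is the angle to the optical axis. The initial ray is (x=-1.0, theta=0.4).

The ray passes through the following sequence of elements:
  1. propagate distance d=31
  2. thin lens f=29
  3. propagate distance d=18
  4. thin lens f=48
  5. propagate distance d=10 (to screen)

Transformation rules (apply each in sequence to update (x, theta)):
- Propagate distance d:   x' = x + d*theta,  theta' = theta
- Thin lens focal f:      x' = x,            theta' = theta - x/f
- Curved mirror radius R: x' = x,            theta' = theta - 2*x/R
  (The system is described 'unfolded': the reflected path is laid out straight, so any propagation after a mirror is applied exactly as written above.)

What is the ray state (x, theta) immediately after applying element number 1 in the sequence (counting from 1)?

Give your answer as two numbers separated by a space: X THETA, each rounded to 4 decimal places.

Initial: x=-1.0000 theta=0.4000
After 1 (propagate distance d=31): x=11.4000 theta=0.4000
Rounded to 4 decimal places: x = 11.4000, theta = 0.4000

Answer: 11.4000 0.4000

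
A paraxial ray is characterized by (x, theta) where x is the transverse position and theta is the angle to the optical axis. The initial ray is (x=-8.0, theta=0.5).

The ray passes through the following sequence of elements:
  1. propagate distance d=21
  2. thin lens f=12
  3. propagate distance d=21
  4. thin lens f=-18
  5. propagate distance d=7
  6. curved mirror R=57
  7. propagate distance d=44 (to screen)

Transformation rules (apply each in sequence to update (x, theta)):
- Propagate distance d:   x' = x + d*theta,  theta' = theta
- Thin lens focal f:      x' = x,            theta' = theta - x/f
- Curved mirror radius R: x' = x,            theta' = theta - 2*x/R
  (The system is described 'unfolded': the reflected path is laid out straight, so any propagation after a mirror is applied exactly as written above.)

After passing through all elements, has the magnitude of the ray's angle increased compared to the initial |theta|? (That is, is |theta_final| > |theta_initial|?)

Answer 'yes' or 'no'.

Initial: x=-8.0000 theta=0.5000
After 1 (propagate distance d=21): x=2.5000 theta=0.5000
After 2 (thin lens f=12): x=2.5000 theta=7/24 (≈0.2917)
After 3 (propagate distance d=21): x=8.6250 theta=7/24 (≈0.2917)
After 4 (thin lens f=-18): x=8.6250 theta=37/48 (≈0.7708)
After 5 (propagate distance d=7): x=673/48 (≈14.0208) theta=37/48 (≈0.7708)
After 6 (curved mirror R=57): x=673/48 (≈14.0208) theta=763/2736 (≈0.2789)
After 7 (propagate distance d=44 (to screen)): x=71933/2736 (≈26.2913) theta=763/2736 (≈0.2789)
|theta_initial|=0.5000 |theta_final|=763/2736 (≈0.2789) -> not increased

Answer: no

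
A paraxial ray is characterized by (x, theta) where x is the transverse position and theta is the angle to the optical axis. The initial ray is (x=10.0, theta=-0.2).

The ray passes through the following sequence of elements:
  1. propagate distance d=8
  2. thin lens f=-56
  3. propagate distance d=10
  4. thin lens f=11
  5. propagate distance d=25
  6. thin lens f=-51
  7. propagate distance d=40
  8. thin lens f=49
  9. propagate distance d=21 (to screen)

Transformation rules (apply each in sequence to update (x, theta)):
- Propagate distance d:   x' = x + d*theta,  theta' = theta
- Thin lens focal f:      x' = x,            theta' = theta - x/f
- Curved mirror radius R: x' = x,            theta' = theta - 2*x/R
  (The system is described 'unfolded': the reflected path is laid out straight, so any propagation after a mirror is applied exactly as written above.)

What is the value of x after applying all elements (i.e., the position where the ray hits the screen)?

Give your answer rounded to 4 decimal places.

Initial: x=10.0000 theta=-0.2000
After 1 (propagate distance d=8): x=8.4000 theta=-0.2000
After 2 (thin lens f=-56): x=8.4000 theta=-0.0500
After 3 (propagate distance d=10): x=7.9000 theta=-0.0500
After 4 (thin lens f=11): x=7.9000 theta=-169/220 (≈-0.7682)
After 5 (propagate distance d=25): x=-2487/220 (≈-11.3045) theta=-169/220 (≈-0.7682)
After 6 (thin lens f=-51): x=-2487/220 (≈-11.3045) theta=-1851/1870 (≈-0.9898)
After 7 (propagate distance d=40): x=-190359/3740 (≈-50.8981) theta=-1851/1870 (≈-0.9898)
After 8 (thin lens f=49): x=-190359/3740 (≈-50.8981) theta=8961/183260 (≈0.0489)
After 9 (propagate distance d=21 (to screen)): x=-130563/2618 (≈-49.8713) theta=8961/183260 (≈0.0489)
Rounded to 4 decimal places: x = -49.8713

Answer: -49.8713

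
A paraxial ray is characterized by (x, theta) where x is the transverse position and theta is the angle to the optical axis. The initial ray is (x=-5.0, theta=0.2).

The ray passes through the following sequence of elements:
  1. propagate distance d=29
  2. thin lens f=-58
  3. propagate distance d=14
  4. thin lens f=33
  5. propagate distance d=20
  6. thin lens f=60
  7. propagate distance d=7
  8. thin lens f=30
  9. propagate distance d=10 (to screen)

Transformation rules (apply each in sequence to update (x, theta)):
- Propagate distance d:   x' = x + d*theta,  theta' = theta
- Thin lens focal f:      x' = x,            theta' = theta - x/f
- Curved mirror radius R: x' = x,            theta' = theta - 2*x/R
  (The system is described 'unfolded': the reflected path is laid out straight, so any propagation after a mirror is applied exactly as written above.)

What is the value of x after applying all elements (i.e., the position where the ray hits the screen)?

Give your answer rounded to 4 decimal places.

Initial: x=-5.0000 theta=0.2000
After 1 (propagate distance d=29): x=0.8000 theta=0.2000
After 2 (thin lens f=-58): x=0.8000 theta=31/145 (≈0.2138)
After 3 (propagate distance d=14): x=110/29 (≈3.7931) theta=31/145 (≈0.2138)
After 4 (thin lens f=33): x=110/29 (≈3.7931) theta=43/435 (≈0.0989)
After 5 (propagate distance d=20): x=502/87 (≈5.7701) theta=43/435 (≈0.0989)
After 6 (thin lens f=60): x=502/87 (≈5.7701) theta=7/2610 (≈0.0027)
After 7 (propagate distance d=7): x=521/90 (≈5.7889) theta=7/2610 (≈0.0027)
After 8 (thin lens f=30): x=521/90 (≈5.7889) theta=-14899/78300 (≈-0.1903)
After 9 (propagate distance d=10 (to screen)): x=15214/3915 (≈3.8861) theta=-14899/78300 (≈-0.1903)
Rounded to 4 decimal places: x = 3.8861

Answer: 3.8861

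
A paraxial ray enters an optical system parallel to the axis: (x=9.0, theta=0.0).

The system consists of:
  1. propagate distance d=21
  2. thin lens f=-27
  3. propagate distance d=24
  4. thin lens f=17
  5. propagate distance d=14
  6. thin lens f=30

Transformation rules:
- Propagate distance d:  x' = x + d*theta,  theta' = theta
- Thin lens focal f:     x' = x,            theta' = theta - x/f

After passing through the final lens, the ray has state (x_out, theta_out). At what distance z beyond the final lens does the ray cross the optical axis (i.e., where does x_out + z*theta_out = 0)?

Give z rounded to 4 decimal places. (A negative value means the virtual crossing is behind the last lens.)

Answer: 8.3133

Derivation:
Initial: x=9.0000 theta=0.0000
After 1 (propagate distance d=21): x=9.0000 theta=0.0000
After 2 (thin lens f=-27): x=9.0000 theta=1/3 (≈0.3333)
After 3 (propagate distance d=24): x=17.0000 theta=1/3 (≈0.3333)
After 4 (thin lens f=17): x=17.0000 theta=-2/3 (≈-0.6667)
After 5 (propagate distance d=14): x=23/3 (≈7.6667) theta=-2/3 (≈-0.6667)
After 6 (thin lens f=30): x=23/3 (≈7.6667) theta=-83/90 (≈-0.9222)
z_focus = -x_out/theta_out = -(23/3)/(-83/90) = 690/83 ≈ 8.3133
Rounded to 4 decimal places: z = 8.3133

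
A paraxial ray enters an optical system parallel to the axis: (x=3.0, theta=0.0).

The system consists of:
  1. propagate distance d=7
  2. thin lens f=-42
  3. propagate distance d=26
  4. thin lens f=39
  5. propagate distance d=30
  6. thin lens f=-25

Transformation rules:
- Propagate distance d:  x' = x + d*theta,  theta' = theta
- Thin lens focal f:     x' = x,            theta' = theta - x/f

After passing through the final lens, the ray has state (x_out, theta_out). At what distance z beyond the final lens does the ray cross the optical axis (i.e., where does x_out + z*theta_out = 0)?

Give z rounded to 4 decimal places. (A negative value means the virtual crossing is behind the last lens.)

Answer: -42.1476

Derivation:
Initial: x=3.0000 theta=0.0000
After 1 (propagate distance d=7): x=3.0000 theta=0.0000
After 2 (thin lens f=-42): x=3.0000 theta=1/14 (≈0.0714)
After 3 (propagate distance d=26): x=34/7 (≈4.8571) theta=1/14 (≈0.0714)
After 4 (thin lens f=39): x=34/7 (≈4.8571) theta=-29/546 (≈-0.0531)
After 5 (propagate distance d=30): x=297/91 (≈3.2637) theta=-29/546 (≈-0.0531)
After 6 (thin lens f=-25): x=297/91 (≈3.2637) theta=151/1950 (≈0.0774)
z_focus = -x_out/theta_out = -(297/91)/(151/1950) = -44550/1057 ≈ -42.1476
Rounded to 4 decimal places: z = -42.1476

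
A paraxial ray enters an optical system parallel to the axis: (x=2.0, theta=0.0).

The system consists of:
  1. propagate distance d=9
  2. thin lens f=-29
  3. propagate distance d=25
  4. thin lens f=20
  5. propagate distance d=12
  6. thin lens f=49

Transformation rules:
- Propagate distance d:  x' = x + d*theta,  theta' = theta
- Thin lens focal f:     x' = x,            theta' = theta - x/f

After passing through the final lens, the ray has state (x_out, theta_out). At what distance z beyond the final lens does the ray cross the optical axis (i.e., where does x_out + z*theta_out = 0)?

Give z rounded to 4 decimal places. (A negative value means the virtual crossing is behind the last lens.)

Initial: x=2.0000 theta=0.0000
After 1 (propagate distance d=9): x=2.0000 theta=0.0000
After 2 (thin lens f=-29): x=2.0000 theta=2/29 (≈0.0690)
After 3 (propagate distance d=25): x=108/29 (≈3.7241) theta=2/29 (≈0.0690)
After 4 (thin lens f=20): x=108/29 (≈3.7241) theta=-17/145 (≈-0.1172)
After 5 (propagate distance d=12): x=336/145 (≈2.3172) theta=-17/145 (≈-0.1172)
After 6 (thin lens f=49): x=336/145 (≈2.3172) theta=-167/1015 (≈-0.1645)
z_focus = -x_out/theta_out = -(336/145)/(-167/1015) = 2352/167 ≈ 14.0838
Rounded to 4 decimal places: z = 14.0838

Answer: 14.0838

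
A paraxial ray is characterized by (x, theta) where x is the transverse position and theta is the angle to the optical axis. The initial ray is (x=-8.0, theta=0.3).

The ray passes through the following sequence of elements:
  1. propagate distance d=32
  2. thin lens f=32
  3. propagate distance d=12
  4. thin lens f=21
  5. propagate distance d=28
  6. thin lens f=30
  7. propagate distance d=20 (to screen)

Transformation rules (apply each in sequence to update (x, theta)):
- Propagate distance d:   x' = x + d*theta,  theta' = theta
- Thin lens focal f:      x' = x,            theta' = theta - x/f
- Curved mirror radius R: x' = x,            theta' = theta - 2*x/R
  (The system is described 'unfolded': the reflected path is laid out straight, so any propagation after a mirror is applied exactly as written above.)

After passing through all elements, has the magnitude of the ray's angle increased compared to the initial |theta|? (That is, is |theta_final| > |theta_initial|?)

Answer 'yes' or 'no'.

Answer: no

Derivation:
Initial: x=-8.0000 theta=0.3000
After 1 (propagate distance d=32): x=1.6000 theta=0.3000
After 2 (thin lens f=32): x=1.6000 theta=0.2500
After 3 (propagate distance d=12): x=4.6000 theta=0.2500
After 4 (thin lens f=21): x=4.6000 theta=13/420 (≈0.0310)
After 5 (propagate distance d=28): x=82/15 (≈5.4667) theta=13/420 (≈0.0310)
After 6 (thin lens f=30): x=82/15 (≈5.4667) theta=-953/6300 (≈-0.1513)
After 7 (propagate distance d=20 (to screen)): x=769/315 (≈2.4413) theta=-953/6300 (≈-0.1513)
|theta_initial|=0.3000 |theta_final|=953/6300 (≈0.1513) -> not increased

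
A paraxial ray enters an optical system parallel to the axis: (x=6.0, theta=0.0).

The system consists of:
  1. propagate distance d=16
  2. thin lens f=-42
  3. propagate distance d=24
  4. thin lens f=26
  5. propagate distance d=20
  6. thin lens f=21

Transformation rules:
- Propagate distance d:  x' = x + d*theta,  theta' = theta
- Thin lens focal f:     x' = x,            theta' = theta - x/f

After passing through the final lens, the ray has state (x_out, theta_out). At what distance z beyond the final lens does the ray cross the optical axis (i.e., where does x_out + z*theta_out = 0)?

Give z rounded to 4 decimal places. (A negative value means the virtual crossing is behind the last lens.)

Answer: 10.9544

Derivation:
Initial: x=6.0000 theta=0.0000
After 1 (propagate distance d=16): x=6.0000 theta=0.0000
After 2 (thin lens f=-42): x=6.0000 theta=1/7 (≈0.1429)
After 3 (propagate distance d=24): x=66/7 (≈9.4286) theta=1/7 (≈0.1429)
After 4 (thin lens f=26): x=66/7 (≈9.4286) theta=-20/91 (≈-0.2198)
After 5 (propagate distance d=20): x=458/91 (≈5.0330) theta=-20/91 (≈-0.2198)
After 6 (thin lens f=21): x=458/91 (≈5.0330) theta=-878/1911 (≈-0.4594)
z_focus = -x_out/theta_out = -(458/91)/(-878/1911) = 4809/439 ≈ 10.9544
Rounded to 4 decimal places: z = 10.9544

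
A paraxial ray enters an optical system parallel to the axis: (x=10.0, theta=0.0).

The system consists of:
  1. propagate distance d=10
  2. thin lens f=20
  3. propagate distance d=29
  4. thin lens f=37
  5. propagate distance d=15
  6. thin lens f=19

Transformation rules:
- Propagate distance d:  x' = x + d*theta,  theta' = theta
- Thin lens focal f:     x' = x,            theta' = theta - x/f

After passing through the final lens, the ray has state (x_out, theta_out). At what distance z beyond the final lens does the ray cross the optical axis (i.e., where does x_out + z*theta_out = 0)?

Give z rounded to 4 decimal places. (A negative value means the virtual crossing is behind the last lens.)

Initial: x=10.0000 theta=0.0000
After 1 (propagate distance d=10): x=10.0000 theta=0.0000
After 2 (thin lens f=20): x=10.0000 theta=-0.5000
After 3 (propagate distance d=29): x=-4.5000 theta=-0.5000
After 4 (thin lens f=37): x=-4.5000 theta=-14/37 (≈-0.3784)
After 5 (propagate distance d=15): x=-753/74 (≈-10.1757) theta=-14/37 (≈-0.3784)
After 6 (thin lens f=19): x=-753/74 (≈-10.1757) theta=221/1406 (≈0.1572)
z_focus = -x_out/theta_out = -(-753/74)/(221/1406) = 14307/221 ≈ 64.7376
Rounded to 4 decimal places: z = 64.7376

Answer: 64.7376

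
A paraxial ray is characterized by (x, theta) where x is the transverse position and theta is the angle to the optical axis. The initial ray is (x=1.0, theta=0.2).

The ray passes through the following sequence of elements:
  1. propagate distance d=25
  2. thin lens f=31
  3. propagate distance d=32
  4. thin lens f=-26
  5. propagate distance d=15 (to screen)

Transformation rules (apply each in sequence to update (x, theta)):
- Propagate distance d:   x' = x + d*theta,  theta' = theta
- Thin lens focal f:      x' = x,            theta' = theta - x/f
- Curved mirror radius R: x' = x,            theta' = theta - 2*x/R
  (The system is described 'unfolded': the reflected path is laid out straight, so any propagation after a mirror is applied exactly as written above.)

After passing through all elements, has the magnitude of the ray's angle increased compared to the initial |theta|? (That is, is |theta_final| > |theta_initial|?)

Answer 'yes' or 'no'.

Initial: x=1.0000 theta=0.2000
After 1 (propagate distance d=25): x=6.0000 theta=0.2000
After 2 (thin lens f=31): x=6.0000 theta=1/155 (≈0.0065)
After 3 (propagate distance d=32): x=962/155 (≈6.2065) theta=1/155 (≈0.0065)
After 4 (thin lens f=-26): x=962/155 (≈6.2065) theta=38/155 (≈0.2452)
After 5 (propagate distance d=15 (to screen)): x=1532/155 (≈9.8839) theta=38/155 (≈0.2452)
|theta_initial|=0.2000 |theta_final|=38/155 (≈0.2452) -> increased

Answer: yes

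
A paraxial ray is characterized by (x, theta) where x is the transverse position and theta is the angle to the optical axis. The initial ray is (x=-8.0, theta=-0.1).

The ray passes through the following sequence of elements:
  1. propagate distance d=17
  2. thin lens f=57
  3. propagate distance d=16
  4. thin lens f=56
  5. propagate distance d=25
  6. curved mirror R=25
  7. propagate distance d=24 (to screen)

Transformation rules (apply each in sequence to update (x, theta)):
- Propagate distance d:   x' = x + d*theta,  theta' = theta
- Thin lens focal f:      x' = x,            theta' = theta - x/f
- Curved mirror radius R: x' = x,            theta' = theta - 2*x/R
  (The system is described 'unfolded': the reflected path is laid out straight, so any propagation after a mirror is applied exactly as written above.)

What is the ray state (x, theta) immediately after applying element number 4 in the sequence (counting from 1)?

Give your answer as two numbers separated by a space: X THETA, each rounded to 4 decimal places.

Answer: -8.5772 0.2233

Derivation:
Initial: x=-8.0000 theta=-0.1000
After 1 (propagate distance d=17): x=-9.7000 theta=-0.1000
After 2 (thin lens f=57): x=-9.7000 theta=4/57 (≈0.0702)
After 3 (propagate distance d=16): x=-4889/570 (≈-8.5772) theta=4/57 (≈0.0702)
After 4 (thin lens f=56): x=-4889/570 (≈-8.5772) theta=7129/31920 (≈0.2233)
Rounded to 4 decimal places: x = -8.5772, theta = 0.2233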